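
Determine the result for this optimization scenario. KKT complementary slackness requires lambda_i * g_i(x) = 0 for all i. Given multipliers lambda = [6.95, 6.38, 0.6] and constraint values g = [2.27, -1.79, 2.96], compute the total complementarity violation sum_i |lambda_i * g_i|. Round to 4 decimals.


KKT complementary slackness check:
lambda_1 * g_1 = 6.95 * 2.27 = 15.7765
lambda_2 * g_2 = 6.38 * -1.79 = -11.4202
lambda_3 * g_3 = 0.6 * 2.96 = 1.776
Total violation = 15.7765 + 11.4202 + 1.776 = 28.9727


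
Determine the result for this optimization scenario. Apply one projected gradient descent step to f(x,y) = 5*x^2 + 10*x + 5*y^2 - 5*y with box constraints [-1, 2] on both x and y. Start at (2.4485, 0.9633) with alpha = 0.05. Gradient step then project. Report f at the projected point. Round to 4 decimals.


Step 1: Compute gradient at (2.4485, 0.9633).
grad_x = 2*5*2.4485 + 10 = 34.485
grad_y = 2*5*0.9633 - 5 = 4.633
Step 2: Gradient step.
x_raw = 2.4485 - 0.05*34.485 = 0.7243
y_raw = 0.9633 - 0.05*4.633 = 0.7317
Step 3: Project onto [-1, 2].
x_proj = clip(0.7243) = 0.7243
y_proj = clip(0.7317) = 0.7317
Step 4: Evaluate f.
f(0.7243, 0.7317) = 8.8835


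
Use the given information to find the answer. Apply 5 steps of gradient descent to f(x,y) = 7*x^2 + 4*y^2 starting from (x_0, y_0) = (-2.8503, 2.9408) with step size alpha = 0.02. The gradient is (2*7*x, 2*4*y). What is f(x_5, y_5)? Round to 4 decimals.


Gradient descent on f(x,y) = 7*x^2 + 4*y^2.
Starting point: (-2.8503, 2.9408), alpha = 0.02
Step 1: grad_x = 2*7*-2.8503 = -39.9042, grad_y = 2*4*2.9408 = 23.5264
  x_1 = -2.8503 - 0.02*-39.9042 = -2.0522
  y_1 = 2.9408 - 0.02*23.5264 = 2.4703
Step 2: grad_x = 2*7*-2.0522 = -28.731, grad_y = 2*4*2.4703 = 19.7622
  x_2 = -2.0522 - 0.02*-28.731 = -1.4776
  y_2 = 2.4703 - 0.02*19.7622 = 2.075
Step 3: grad_x = 2*7*-1.4776 = -20.6863, grad_y = 2*4*2.075 = 16.6002
  x_3 = -1.4776 - 0.02*-20.6863 = -1.0639
  y_3 = 2.075 - 0.02*16.6002 = 1.743
Step 4: grad_x = 2*7*-1.0639 = -14.8942, grad_y = 2*4*1.743 = 13.9442
  x_4 = -1.0639 - 0.02*-14.8942 = -0.766
  y_4 = 1.743 - 0.02*13.9442 = 1.4641
Step 5: grad_x = 2*7*-0.766 = -10.7238, grad_y = 2*4*1.4641 = 11.7131
  x_5 = -0.766 - 0.02*-10.7238 = -0.5515
  y_5 = 1.4641 - 0.02*11.7131 = 1.2299
f(-0.5515, 1.2299) = 7*(-0.5515)^2 + 4*1.2299^2 = 8.1795


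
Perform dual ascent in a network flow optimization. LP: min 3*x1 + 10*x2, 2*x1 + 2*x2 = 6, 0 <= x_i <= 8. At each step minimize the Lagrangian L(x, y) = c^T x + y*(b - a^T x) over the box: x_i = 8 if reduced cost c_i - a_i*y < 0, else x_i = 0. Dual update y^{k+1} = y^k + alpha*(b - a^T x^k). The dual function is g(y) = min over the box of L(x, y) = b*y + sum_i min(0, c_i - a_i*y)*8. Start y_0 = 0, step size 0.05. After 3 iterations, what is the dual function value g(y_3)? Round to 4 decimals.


Dual ascent for LP: min 3*x1 + 10*x2, 2*x1 + 2*x2 = 6, 0 <= x_i <= 8
Step 1: y^k = 0.0, reduced costs: (3.0, 10.0)
  x^k = (0.0, 0.0), subgradient = b - a^T x = 6.0
  y^{k+1} = 0.0 + 0.05*6.0 = 0.3
Step 2: y^k = 0.3, reduced costs: (2.4, 9.4)
  x^k = (0.0, 0.0), subgradient = b - a^T x = 6.0
  y^{k+1} = 0.3 + 0.05*6.0 = 0.6
Step 3: y^k = 0.6, reduced costs: (1.8, 8.8)
  x^k = (0.0, 0.0), subgradient = b - a^T x = 6.0
  y^{k+1} = 0.6 + 0.05*6.0 = 0.9
Dual objective at y_3 = 0.9: reduced costs (1.2, 8.2), box minimizer x = (0.0, 0.0)
g(y_3) = b*y + (c1 - a1*y)*x1 + (c2 - a2*y)*x2 = 6*0.9 + 1.2*0.0 + 8.2*0.0 = 5.4 + 0.0 + 0.0 = 5.4


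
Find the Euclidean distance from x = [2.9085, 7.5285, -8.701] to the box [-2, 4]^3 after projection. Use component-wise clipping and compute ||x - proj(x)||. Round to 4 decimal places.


Project each component onto [-2, 4].
clip(2.9085) = 2.9085, clip(7.5285) = 4.0, clip(-8.701) = -2.0
Projection = [2.9085, 4.0, -2.0]
Squared diffs: [0.0, 12.4503, 44.9034]
Distance = sqrt(57.3537) = 7.5732


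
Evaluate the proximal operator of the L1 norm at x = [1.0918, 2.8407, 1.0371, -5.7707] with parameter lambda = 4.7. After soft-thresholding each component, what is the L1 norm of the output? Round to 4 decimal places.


Soft-thresholding with lambda = 4.7:
prox(1.0918) = sign(1.0918)*max(|1.0918| - 4.7, 0) = 0.0
prox(2.8407) = sign(2.8407)*max(|2.8407| - 4.7, 0) = 0.0
prox(1.0371) = sign(1.0371)*max(|1.0371| - 4.7, 0) = 0.0
prox(-5.7707) = sign(-5.7707)*max(|-5.7707| - 4.7, 0) = -1.0707
prox(x) = [0.0, 0.0, 0.0, -1.0707]
||prox(x)||_1 = 0.0 + 0.0 + 0.0 + 1.0707 = 1.0707


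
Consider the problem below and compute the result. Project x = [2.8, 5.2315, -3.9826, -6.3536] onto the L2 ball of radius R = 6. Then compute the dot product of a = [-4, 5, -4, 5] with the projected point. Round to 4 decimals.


Step 1: Compute ||x|| (intermediates to 6 decimals).
||x|| = sqrt(2.8^2 + 5.2315^2 + (-3.9826)^2 + (-6.3536)^2) = 9.562318
Step 2: Project.
Since ||x|| > R, scale = R/||x|| = 6/9.562318 = 0.627463, proj(x) = scale * x
proj(x) = [1.756896, 3.282573, -2.498934, -3.986649]
Step 3: Dot product.
a^T * proj(x) = -4*1.756896 + 5*3.282573 - 4*(-2.498934) + 5*(-3.986649) = -0.5522


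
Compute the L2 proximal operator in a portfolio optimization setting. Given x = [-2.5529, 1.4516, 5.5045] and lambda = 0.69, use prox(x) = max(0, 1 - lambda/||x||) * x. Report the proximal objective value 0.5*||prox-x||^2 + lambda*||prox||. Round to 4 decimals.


Step 1: Compute ||x||.
||x|| = 6.2389
Step 2: Compute scaling factor.
scale = max(0, 1 - 0.69/6.2389) = 0.8894
Step 3: prox(x) = [-2.2706, 1.2911, 4.8957]
||prox(x)|| = 5.5489
Step 4: Proximal objective.
0.5*||prox-x||^2 = 0.2381
lambda*||prox|| = 3.8287
Total = 4.0668


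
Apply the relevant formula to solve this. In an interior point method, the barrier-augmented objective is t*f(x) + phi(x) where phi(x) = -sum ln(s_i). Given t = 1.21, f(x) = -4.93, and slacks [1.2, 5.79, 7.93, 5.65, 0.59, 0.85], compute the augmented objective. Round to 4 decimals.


Step 1: Compute log-barrier.
ln values: [0.1823, 1.7561, 2.0707, 1.7317, -0.5276, -0.1625]
phi = -(0.1823 + 1.7561 + 2.0707 + 1.7317 - 0.5276 - 0.1625) = -5.0506
Step 2: Compute augmented objective.
t*f(x) = 1.21*-4.93 = -5.9653
Total = -5.9653 - 5.0506 = -11.0159


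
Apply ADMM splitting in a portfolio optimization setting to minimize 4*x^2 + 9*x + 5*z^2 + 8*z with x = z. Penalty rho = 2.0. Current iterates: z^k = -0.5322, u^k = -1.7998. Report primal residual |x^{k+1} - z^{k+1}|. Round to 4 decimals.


ADMM iteration with rho = 2.0, z^k = -0.5322, u^k = -1.7998
Step 1: x-update.
Minimize 4*x^2 + 9*x + (2.0/2)*(x + 0.5322 - 1.7998)^2
FOC: (2*4 + 2.0)*x = -9 + 2.0*(-0.5322 + 1.7998)
x^{k+1} = -0.6465
Step 2: z-update.
Minimize 5*z^2 + 8*z + (2.0/2)*(-0.6465 - z - 1.7998)^2
FOC: (2*5 + 2.0)*z = -8 + 2.0*(-0.6465 - 1.7998)
z^{k+1} = -1.0744
Step 3: u-update.
u^{k+1} = -1.7998 - 0.6465 + 1.0744 = -1.3719
Step 4: Primal residual = |-0.6465 + 1.0744| = 0.4279


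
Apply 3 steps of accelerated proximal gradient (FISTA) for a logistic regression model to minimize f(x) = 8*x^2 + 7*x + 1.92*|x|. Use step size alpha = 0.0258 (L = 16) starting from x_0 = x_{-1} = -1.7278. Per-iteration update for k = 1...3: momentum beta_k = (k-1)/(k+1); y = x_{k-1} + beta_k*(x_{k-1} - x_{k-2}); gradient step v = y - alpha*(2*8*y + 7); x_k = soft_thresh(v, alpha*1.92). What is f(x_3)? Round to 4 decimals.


FISTA on f(x) = 8*x^2 + 7*x + 1.92*|x|
L = 16, alpha = 0.0258
Iteration 1: beta = 0.0, y = -1.7278 + 0.0*(-1.7278 + 1.7278) = -1.7278
  grad(y) = -20.6448, v = y - alpha*grad = -1.1952
  prox(v) = soft_thresh(-1.1952, 0.0495) = -1.1456
Iteration 2: beta = 0.3333, y = -1.1456 + 0.3333*(-1.1456 + 1.7278) = -0.9516
  grad(y) = -8.2251, v = y - alpha*grad = -0.7394
  prox(v) = soft_thresh(-0.7394, 0.0495) = -0.6898
Iteration 3: beta = 0.5, y = -0.6898 + 0.5*(-0.6898 + 1.1456) = -0.4619
  grad(y) = -0.3908, v = y - alpha*grad = -0.4518
  prox(v) = soft_thresh(-0.4518, 0.0495) = -0.4023
f(x_3) = 8*(-0.4023)^2 + 7*(-0.4023) + 1.92*|-0.4023| = -0.7489


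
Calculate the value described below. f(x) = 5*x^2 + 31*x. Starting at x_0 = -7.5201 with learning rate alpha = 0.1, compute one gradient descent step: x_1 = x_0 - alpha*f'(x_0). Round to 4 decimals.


We compute the gradient at x_0 and apply the update.
f'(x) = 10*x + 31
f'(-7.5201) = 10*-7.5201 + 31 = -44.201
x_1 = -7.5201 - 0.1*-44.201 = -3.1


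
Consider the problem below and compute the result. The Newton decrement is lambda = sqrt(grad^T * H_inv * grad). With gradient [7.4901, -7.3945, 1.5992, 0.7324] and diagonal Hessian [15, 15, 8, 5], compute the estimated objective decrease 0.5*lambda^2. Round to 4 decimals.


Step 1: H is diagonal, so H^(-1) * g = [0.4993, -0.493, 0.1999, 0.1465].
Step 2: g^T H^(-1) g = sum_i g_i^2 / H_ii
  = (7.4901)^2/15 + (-7.3945)^2/15 + (1.5992)^2/8 + (0.7324)^2/5
  = 3.7401 + 3.6452 + 0.3197 + 0.1073 = 7.8123
Step 3: Objective decrease = 0.5 * g^T H^(-1) g = 3.9062


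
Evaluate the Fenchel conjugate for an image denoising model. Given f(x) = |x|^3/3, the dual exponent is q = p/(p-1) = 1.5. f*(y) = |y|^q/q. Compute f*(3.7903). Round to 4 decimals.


The conjugate exponent q satisfies 1/p + 1/q = 1.
p = 3, so q = 3/(3 - 1) = 1.5
|y|^q = 3.7903^1.5 = 7.3792
f*(3.7903) = 7.3792 / 1.5 = 4.9195


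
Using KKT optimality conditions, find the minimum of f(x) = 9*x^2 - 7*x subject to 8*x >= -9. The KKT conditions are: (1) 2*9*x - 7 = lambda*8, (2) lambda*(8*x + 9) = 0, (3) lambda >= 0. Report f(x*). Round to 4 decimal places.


Step 1: Try lambda = 0 (constraint inactive).
Stationarity: 2*9*x - 7 = 0
x* = 7/(2*9) = 7/18 = 0.3889 (rounded; the exact value 7/18 is used below)
Check constraint: 8*0.3889 = 3.1112 >= -9 -- satisfied.
Step 2: Compute optimal value.
f(x*) = 9*(7/18)^2 - 7*(7/18) = -1.3611


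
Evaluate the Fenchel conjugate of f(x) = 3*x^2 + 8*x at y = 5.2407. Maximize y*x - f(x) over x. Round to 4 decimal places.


f*(y) = sup_x {y*x - a*x^2 - b*x} = sup_x {(y-b)*x - a*x^2}
FOC: (y - b) - 2a*x = 0 => x* = (y - b)/(2a)
x* = (5.2407 - 8)/(2*3) = -0.4599
f*(5.2407) = (y-b)^2/(4a) = (5.2407 - 8)^2/(4*3)
= 7.6137/12 = 0.6345


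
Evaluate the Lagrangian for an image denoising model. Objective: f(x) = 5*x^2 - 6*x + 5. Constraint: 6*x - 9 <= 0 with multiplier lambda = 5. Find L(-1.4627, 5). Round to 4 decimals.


Step 1: Evaluate f(x).
f(-1.4627) = 5*(-1.4627)^2 - 6*(-1.4627) + 5 = 24.4737
Step 2: Evaluate g(x).
g(-1.4627) = 6*-1.4627 - 9 = -17.7762
Step 3: Compute Lagrangian.
L = 24.4737 + 5*-17.7762 = -64.4073


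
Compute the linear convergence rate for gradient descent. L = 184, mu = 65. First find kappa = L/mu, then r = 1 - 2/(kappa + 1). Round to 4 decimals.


Step 1: Compute the condition number.
kappa = L/mu = 184/65 = 2.8308
Step 2: Compute the convergence rate.
r = 1 - 2/(kappa + 1) = 1 - 2*mu/(L + mu) = (L - mu)/(L + mu) = 119/249 = 0.4779


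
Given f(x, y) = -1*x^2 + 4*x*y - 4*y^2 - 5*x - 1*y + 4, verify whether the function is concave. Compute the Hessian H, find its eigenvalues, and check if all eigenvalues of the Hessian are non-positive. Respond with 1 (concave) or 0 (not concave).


The Hessian of f(x,y) = -1*x^2 + 4*x*y - 4*y^2 - 5*x - 1*y + 4 is:
H = [[-2, 4], [4, -8]]
Trace = -2 - 8 = -10
Determinant = -2*-8 - (4)^2 = 0
Discriminant = (-10)^2 - 4*0 = 100.0
Eigenvalues: lambda_1 = -10.0, lambda_2 = 0.0
The function is concave.

1


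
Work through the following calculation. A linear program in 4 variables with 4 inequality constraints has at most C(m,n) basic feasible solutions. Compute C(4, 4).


Each vertex corresponds to some choice of n active constraints out of m, so the number of vertices is at most C(m, n) = m! / (n!(m-n)!).
m = 4, n = 4
Numerator: 4 * 3 * 2 * 1
Denominator: 4! = 24
C(4, 4) = 1


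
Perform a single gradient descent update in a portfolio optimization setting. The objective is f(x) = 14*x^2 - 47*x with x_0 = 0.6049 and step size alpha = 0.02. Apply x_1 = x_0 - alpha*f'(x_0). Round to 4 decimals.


We compute the gradient at x_0 and apply the update.
f'(x) = 28*x - 47
f'(0.6049) = 28*0.6049 - 47 = -30.0628
x_1 = 0.6049 - 0.02*-30.0628 = 1.2062


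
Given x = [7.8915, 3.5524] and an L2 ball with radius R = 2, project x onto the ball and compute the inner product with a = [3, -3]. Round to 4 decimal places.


Step 1: Compute ||x|| (intermediates to 6 decimals).
||x|| = sqrt(7.8915^2 + 3.5524^2) = 8.654208
Step 2: Project.
Since ||x|| > R, scale = R/||x|| = 2/8.654208 = 0.231101, proj(x) = scale * x
proj(x) = [1.823734, 0.820963]
Step 3: Dot product.
a^T * proj(x) = 3*1.823734 - 3*0.820963 = 3.0083


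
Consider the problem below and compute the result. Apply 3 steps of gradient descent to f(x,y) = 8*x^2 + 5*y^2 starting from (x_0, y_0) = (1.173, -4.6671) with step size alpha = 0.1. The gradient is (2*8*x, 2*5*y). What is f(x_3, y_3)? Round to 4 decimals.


Gradient descent on f(x,y) = 8*x^2 + 5*y^2.
Starting point: (1.173, -4.6671), alpha = 0.1
Step 1: grad_x = 2*8*1.173 = 18.768, grad_y = 2*5*-4.6671 = -46.671
  x_1 = 1.173 - 0.1*18.768 = -0.7038
  y_1 = -4.6671 - 0.1*-46.671 = 0.0
Step 2: grad_x = 2*8*-0.7038 = -11.2608, grad_y = 2*5*0.0 = 0.0
  x_2 = -0.7038 - 0.1*-11.2608 = 0.4223
  y_2 = 0.0 - 0.1*0.0 = 0.0
Step 3: grad_x = 2*8*0.4223 = 6.7565, grad_y = 2*5*0.0 = 0.0
  x_3 = 0.4223 - 0.1*6.7565 = -0.2534
  y_3 = 0.0 - 0.1*0.0 = 0.0
f(-0.2534, 0.0) = 8*(-0.2534)^2 + 5*0.0^2 = 0.5136


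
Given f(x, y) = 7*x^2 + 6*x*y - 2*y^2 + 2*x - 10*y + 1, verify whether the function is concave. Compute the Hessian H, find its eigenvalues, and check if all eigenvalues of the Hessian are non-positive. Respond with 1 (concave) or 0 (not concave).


The Hessian of f(x,y) = 7*x^2 + 6*x*y - 2*y^2 + 2*x - 10*y + 1 is:
H = [[14, 6], [6, -4]]
Trace = 14 - 4 = 10
Determinant = 14*-4 - (6)^2 = -92
Discriminant = (10)^2 - 4*-92 = 468.0
Eigenvalues: lambda_1 = -5.8167, lambda_2 = 15.8167
The function is not concave.

0


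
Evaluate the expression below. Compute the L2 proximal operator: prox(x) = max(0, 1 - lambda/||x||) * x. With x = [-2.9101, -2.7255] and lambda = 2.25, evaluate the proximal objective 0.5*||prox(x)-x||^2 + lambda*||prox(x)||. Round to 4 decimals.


Step 1: Compute ||x||.
||x|| = 3.9871
Step 2: Compute scaling factor.
scale = max(0, 1 - 2.25/3.9871) = 0.4357
Step 3: prox(x) = [-1.2679, -1.1874]
||prox(x)|| = 1.7371
Step 4: Proximal objective.
0.5*||prox-x||^2 = 2.5313
lambda*||prox|| = 3.9085
Total = 6.4397


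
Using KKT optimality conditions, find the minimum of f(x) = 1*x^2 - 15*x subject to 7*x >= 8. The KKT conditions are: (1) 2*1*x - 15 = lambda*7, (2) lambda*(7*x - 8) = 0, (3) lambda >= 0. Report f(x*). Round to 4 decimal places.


Step 1: Try lambda = 0 (constraint inactive).
Stationarity: 2*1*x - 15 = 0
x* = 15/(2*1) = 7.5
Check constraint: 7*7.5 = 52.5 >= 8 -- satisfied.
Step 2: Compute optimal value.
f(x*) = 1*7.5^2 - 15*7.5 = -56.25


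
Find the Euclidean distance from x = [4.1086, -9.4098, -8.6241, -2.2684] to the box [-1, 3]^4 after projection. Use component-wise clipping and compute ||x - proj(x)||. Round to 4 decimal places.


Project each component onto [-1, 3].
clip(4.1086) = 3.0, clip(-9.4098) = -1.0, clip(-8.6241) = -1.0, clip(-2.2684) = -1.0
Projection = [3.0, -1.0, -1.0, -1.0]
Squared diffs: [1.229, 70.7247, 58.1269, 1.6088]
Distance = sqrt(131.6894) = 11.4756


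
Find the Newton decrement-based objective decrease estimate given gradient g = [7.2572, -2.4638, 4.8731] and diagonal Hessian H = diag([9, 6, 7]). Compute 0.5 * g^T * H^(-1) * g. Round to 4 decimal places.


Step 1: H is diagonal, so H^(-1) * g = [0.8064, -0.4106, 0.6962].
Step 2: g^T H^(-1) g = sum_i g_i^2 / H_ii
  = (7.2572)^2/9 + (-2.4638)^2/6 + (4.8731)^2/7
  = 5.8519 + 1.0117 + 3.3924 = 10.256
Step 3: Objective decrease = 0.5 * g^T H^(-1) g = 5.128


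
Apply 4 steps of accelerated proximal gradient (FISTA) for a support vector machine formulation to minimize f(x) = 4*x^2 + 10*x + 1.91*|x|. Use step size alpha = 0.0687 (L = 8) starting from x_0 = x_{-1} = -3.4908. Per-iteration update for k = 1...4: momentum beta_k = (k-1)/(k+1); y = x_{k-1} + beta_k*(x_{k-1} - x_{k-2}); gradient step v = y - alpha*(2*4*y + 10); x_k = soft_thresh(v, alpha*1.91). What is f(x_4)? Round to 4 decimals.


FISTA on f(x) = 4*x^2 + 10*x + 1.91*|x|
L = 8, alpha = 0.0687
Iteration 1: beta = 0.0, y = -3.4908 + 0.0*(-3.4908 + 3.4908) = -3.4908
  grad(y) = -17.9264, v = y - alpha*grad = -2.2593
  prox(v) = soft_thresh(-2.2593, 0.1312) = -2.128
Iteration 2: beta = 0.3333, y = -2.128 + 0.3333*(-2.128 + 3.4908) = -1.6738
  grad(y) = -3.3903, v = y - alpha*grad = -1.4409
  prox(v) = soft_thresh(-1.4409, 0.1312) = -1.3097
Iteration 3: beta = 0.5, y = -1.3097 + 0.5*(-1.3097 + 2.128) = -0.9005
  grad(y) = 2.7963, v = y - alpha*grad = -1.0926
  prox(v) = soft_thresh(-1.0926, 0.1312) = -0.9614
Iteration 4: beta = 0.6, y = -0.9614 + 0.6*(-0.9614 + 1.3097) = -0.7524
  grad(y) = 3.981, v = y - alpha*grad = -1.0259
  prox(v) = soft_thresh(-1.0259, 0.1312) = -0.8947
f(x_4) = 4*(-0.8947)^2 + 10*(-0.8947) + 1.91*|-0.8947| = -4.0361


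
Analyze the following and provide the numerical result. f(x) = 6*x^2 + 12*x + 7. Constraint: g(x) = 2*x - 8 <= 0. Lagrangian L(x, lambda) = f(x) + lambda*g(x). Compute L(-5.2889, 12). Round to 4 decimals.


Step 1: Evaluate f(x).
f(-5.2889) = 6*(-5.2889)^2 + 12*(-5.2889) + 7 = 111.368
Step 2: Evaluate g(x).
g(-5.2889) = 2*-5.2889 - 8 = -18.5778
Step 3: Compute Lagrangian.
L = 111.368 + 12*-18.5778 = -111.5656


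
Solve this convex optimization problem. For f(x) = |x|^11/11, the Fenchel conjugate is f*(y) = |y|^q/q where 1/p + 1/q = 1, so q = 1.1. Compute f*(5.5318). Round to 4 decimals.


The conjugate exponent q satisfies 1/p + 1/q = 1.
p = 11, so q = 11/(11 - 1) = 1.1
|y|^q = 5.5318^1.1 = 6.5638
f*(5.5318) = 6.5638 / 1.1 = 5.9671


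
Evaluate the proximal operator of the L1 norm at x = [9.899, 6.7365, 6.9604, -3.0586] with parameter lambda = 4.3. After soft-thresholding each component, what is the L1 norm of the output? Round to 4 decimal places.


Soft-thresholding with lambda = 4.3:
prox(9.899) = sign(9.899)*max(|9.899| - 4.3, 0) = 5.599
prox(6.7365) = sign(6.7365)*max(|6.7365| - 4.3, 0) = 2.4365
prox(6.9604) = sign(6.9604)*max(|6.9604| - 4.3, 0) = 2.6604
prox(-3.0586) = sign(-3.0586)*max(|-3.0586| - 4.3, 0) = 0.0
prox(x) = [5.599, 2.4365, 2.6604, 0.0]
||prox(x)||_1 = 5.599 + 2.4365 + 2.6604 + 0.0 = 10.6959


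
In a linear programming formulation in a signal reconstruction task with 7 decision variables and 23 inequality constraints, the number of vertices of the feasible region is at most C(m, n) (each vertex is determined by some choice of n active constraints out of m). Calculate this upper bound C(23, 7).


Each vertex corresponds to some choice of n active constraints out of m, so the number of vertices is at most C(m, n) = m! / (n!(m-n)!).
m = 23, n = 7
Numerator: 23 * 22 * 21 * 20 * 19 * 18 * 17
Denominator: 7! = 5040
C(23, 7) = 245157


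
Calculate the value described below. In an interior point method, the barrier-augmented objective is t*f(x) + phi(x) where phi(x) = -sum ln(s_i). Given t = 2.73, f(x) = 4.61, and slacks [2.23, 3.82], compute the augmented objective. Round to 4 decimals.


Step 1: Compute log-barrier.
ln values: [0.802, 1.3403]
phi = -(0.802 + 1.3403) = -2.1423
Step 2: Compute augmented objective.
t*f(x) = 2.73*4.61 = 12.5853
Total = 12.5853 - 2.1423 = 10.443


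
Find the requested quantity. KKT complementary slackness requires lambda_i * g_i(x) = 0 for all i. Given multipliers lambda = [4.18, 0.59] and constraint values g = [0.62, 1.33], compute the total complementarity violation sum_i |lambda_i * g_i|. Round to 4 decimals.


KKT complementary slackness check:
lambda_1 * g_1 = 4.18 * 0.62 = 2.5916
lambda_2 * g_2 = 0.59 * 1.33 = 0.7847
Total violation = 2.5916 + 0.7847 = 3.3763


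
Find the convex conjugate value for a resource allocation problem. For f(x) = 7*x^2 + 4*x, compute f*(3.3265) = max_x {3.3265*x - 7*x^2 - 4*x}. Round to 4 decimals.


f*(y) = sup_x {y*x - a*x^2 - b*x} = sup_x {(y-b)*x - a*x^2}
FOC: (y - b) - 2a*x = 0 => x* = (y - b)/(2a)
x* = (3.3265 - 4)/(2*7) = -0.0481
f*(3.3265) = (y-b)^2/(4a) = (3.3265 - 4)^2/(4*7)
= 0.4536/28 = 0.0162


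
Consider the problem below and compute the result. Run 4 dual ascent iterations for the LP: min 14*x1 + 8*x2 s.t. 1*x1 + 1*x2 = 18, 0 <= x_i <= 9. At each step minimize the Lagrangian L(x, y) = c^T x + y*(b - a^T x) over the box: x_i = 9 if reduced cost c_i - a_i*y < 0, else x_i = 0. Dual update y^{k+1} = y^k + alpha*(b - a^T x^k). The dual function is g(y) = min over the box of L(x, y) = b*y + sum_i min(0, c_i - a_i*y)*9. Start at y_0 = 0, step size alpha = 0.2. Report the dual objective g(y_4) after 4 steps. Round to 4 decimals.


Dual ascent for LP: min 14*x1 + 8*x2, 1*x1 + 1*x2 = 18, 0 <= x_i <= 9
Step 1: y^k = 0.0, reduced costs: (14.0, 8.0)
  x^k = (0.0, 0.0), subgradient = b - a^T x = 18.0
  y^{k+1} = 0.0 + 0.2*18.0 = 3.6
Step 2: y^k = 3.6, reduced costs: (10.4, 4.4)
  x^k = (0.0, 0.0), subgradient = b - a^T x = 18.0
  y^{k+1} = 3.6 + 0.2*18.0 = 7.2
Step 3: y^k = 7.2, reduced costs: (6.8, 0.8)
  x^k = (0.0, 0.0), subgradient = b - a^T x = 18.0
  y^{k+1} = 7.2 + 0.2*18.0 = 10.8
Step 4: y^k = 10.8, reduced costs: (3.2, -2.8)
  x^k = (0.0, 9.0), subgradient = b - a^T x = 9.0
  y^{k+1} = 10.8 + 0.2*9.0 = 12.6
Dual objective at y_4 = 12.6: reduced costs (1.4, -4.6), box minimizer x = (0.0, 9.0)
g(y_4) = b*y + (c1 - a1*y)*x1 + (c2 - a2*y)*x2 = 18*12.6 + 1.4*0.0 + (-4.6)*9.0 = 226.8 + 0.0 - 41.4 = 185.4


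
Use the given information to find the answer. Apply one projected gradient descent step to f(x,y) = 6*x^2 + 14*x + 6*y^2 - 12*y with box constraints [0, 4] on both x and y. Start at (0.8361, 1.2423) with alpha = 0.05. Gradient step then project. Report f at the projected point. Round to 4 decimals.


Step 1: Compute gradient at (0.8361, 1.2423).
grad_x = 2*6*0.8361 + 14 = 24.0332
grad_y = 2*6*1.2423 - 12 = 2.9076
Step 2: Gradient step.
x_raw = 0.8361 - 0.05*24.0332 = -0.3656
y_raw = 1.2423 - 0.05*2.9076 = 1.0969
Step 3: Project onto [0, 4].
x_proj = clip(-0.3656) = 0.0
y_proj = clip(1.0969) = 1.0969
Step 4: Evaluate f.
f(0.0, 1.0969) = -5.9436


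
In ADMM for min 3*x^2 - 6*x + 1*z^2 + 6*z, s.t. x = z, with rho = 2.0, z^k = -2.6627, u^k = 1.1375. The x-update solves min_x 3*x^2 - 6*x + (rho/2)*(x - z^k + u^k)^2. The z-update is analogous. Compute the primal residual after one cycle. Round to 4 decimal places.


ADMM iteration with rho = 2.0, z^k = -2.6627, u^k = 1.1375
Step 1: x-update.
Minimize 3*x^2 - 6*x + (2.0/2)*(x + 2.6627 + 1.1375)^2
FOC: (2*3 + 2.0)*x = 6 + 2.0*(-2.6627 - 1.1375)
x^{k+1} = -0.2001
Step 2: z-update.
Minimize 1*z^2 + 6*z + (2.0/2)*(-0.2001 - z + 1.1375)^2
FOC: (2*1 + 2.0)*z = -6 + 2.0*(-0.2001 + 1.1375)
z^{k+1} = -1.0313
Step 3: u-update.
u^{k+1} = 1.1375 - 0.2001 + 1.0313 = 1.9687
Step 4: Primal residual = |-0.2001 + 1.0313| = 0.8312


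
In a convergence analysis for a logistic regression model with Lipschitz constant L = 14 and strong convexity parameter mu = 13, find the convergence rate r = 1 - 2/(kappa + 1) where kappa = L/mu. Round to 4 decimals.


Step 1: Compute the condition number.
kappa = L/mu = 14/13 = 1.0769
Step 2: Compute the convergence rate.
r = 1 - 2/(kappa + 1) = 1 - 2*mu/(L + mu) = (L - mu)/(L + mu) = 1/27 = 0.037


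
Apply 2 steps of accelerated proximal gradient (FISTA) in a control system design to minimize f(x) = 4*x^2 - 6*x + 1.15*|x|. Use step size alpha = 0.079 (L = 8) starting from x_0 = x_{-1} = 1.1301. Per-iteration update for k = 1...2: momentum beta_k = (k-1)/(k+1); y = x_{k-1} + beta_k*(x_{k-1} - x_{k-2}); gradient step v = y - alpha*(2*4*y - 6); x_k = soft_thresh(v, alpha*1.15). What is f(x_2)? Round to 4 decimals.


FISTA on f(x) = 4*x^2 - 6*x + 1.15*|x|
L = 8, alpha = 0.079
Iteration 1: beta = 0.0, y = 1.1301 + 0.0*(1.1301 - 1.1301) = 1.1301
  grad(y) = 3.0408, v = y - alpha*grad = 0.8899
  prox(v) = soft_thresh(0.8899, 0.0909) = 0.799
Iteration 2: beta = 0.3333, y = 0.799 + 0.3333*(0.799 - 1.1301) = 0.6887
  grad(y) = -0.4906, v = y - alpha*grad = 0.7274
  prox(v) = soft_thresh(0.7274, 0.0909) = 0.6366
f(x_2) = 4*0.6366^2 - 6*0.6366 + 1.15*|0.6366| = -1.4665


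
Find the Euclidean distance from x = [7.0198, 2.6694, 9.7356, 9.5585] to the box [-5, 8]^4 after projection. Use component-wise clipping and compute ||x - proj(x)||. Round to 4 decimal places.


Project each component onto [-5, 8].
clip(7.0198) = 7.0198, clip(2.6694) = 2.6694, clip(9.7356) = 8.0, clip(9.5585) = 8.0
Projection = [7.0198, 2.6694, 8.0, 8.0]
Squared diffs: [0.0, 0.0, 3.0123, 2.4289]
Distance = sqrt(5.4412) = 2.3326


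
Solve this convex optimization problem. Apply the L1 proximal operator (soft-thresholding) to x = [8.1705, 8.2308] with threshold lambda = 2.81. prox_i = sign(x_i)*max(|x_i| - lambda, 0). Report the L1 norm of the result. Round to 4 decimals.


Soft-thresholding with lambda = 2.81:
prox(8.1705) = sign(8.1705)*max(|8.1705| - 2.81, 0) = 5.3605
prox(8.2308) = sign(8.2308)*max(|8.2308| - 2.81, 0) = 5.4208
prox(x) = [5.3605, 5.4208]
||prox(x)||_1 = 5.3605 + 5.4208 = 10.7813


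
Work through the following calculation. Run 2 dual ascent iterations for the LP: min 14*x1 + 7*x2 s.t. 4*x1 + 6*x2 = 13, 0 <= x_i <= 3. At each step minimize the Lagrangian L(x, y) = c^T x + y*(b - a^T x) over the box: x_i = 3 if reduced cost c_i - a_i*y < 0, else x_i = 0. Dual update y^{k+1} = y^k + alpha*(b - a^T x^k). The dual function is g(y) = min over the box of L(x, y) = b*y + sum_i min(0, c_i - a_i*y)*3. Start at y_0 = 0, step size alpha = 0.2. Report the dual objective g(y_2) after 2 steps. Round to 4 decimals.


Dual ascent for LP: min 14*x1 + 7*x2, 4*x1 + 6*x2 = 13, 0 <= x_i <= 3
Step 1: y^k = 0.0, reduced costs: (14.0, 7.0)
  x^k = (0.0, 0.0), subgradient = b - a^T x = 13.0
  y^{k+1} = 0.0 + 0.2*13.0 = 2.6
Step 2: y^k = 2.6, reduced costs: (3.6, -8.6)
  x^k = (0.0, 3.0), subgradient = b - a^T x = -5.0
  y^{k+1} = 2.6 + 0.2*-5.0 = 1.6
Dual objective at y_2 = 1.6: reduced costs (7.6, -2.6), box minimizer x = (0.0, 3.0)
g(y_2) = b*y + (c1 - a1*y)*x1 + (c2 - a2*y)*x2 = 13*1.6 + 7.6*0.0 + (-2.6)*3.0 = 20.8 + 0.0 - 7.8 = 13.0


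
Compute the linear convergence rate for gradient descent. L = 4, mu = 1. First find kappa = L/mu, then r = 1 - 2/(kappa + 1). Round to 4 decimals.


Step 1: Compute the condition number.
kappa = L/mu = 4/1 = 4.0
Step 2: Compute the convergence rate.
r = 1 - 2/(kappa + 1) = 1 - 2*mu/(L + mu) = (L - mu)/(L + mu) = 3/5 = 0.6


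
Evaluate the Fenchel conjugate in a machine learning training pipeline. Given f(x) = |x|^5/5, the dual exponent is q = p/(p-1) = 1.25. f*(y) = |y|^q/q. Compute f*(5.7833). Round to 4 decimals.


The conjugate exponent q satisfies 1/p + 1/q = 1.
p = 5, so q = 5/(5 - 1) = 1.25
|y|^q = 5.7833^1.25 = 8.9685
f*(5.7833) = 8.9685 / 1.25 = 7.1748


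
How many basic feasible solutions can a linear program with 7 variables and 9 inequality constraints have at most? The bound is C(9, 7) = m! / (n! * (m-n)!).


Each vertex corresponds to some choice of n active constraints out of m, so the number of vertices is at most C(m, n) = m! / (n!(m-n)!).
m = 9, n = 7
Numerator: 9 * 8 * 7 * 6 * 5 * 4 * 3
Denominator: 7! = 5040
C(9, 7) = 36


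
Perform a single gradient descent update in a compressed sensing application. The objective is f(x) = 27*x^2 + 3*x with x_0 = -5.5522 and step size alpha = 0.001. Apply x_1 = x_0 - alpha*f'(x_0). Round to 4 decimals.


We compute the gradient at x_0 and apply the update.
f'(x) = 54*x + 3
f'(-5.5522) = 54*-5.5522 + 3 = -296.8188
x_1 = -5.5522 - 0.001*-296.8188 = -5.2554


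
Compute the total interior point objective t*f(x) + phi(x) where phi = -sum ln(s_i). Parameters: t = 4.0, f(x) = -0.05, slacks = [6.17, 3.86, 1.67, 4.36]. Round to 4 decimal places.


Step 1: Compute log-barrier.
ln values: [1.8197, 1.3507, 0.5128, 1.4725]
phi = -(1.8197 + 1.3507 + 0.5128 + 1.4725) = -5.1557
Step 2: Compute augmented objective.
t*f(x) = 4.0*-0.05 = -0.2
Total = -0.2 - 5.1557 = -5.3557


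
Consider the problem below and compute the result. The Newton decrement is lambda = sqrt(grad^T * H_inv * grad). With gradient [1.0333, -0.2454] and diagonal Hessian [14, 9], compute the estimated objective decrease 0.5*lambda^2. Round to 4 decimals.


Step 1: H is diagonal, so H^(-1) * g = [0.0738, -0.0273].
Step 2: g^T H^(-1) g = sum_i g_i^2 / H_ii
  = (1.0333)^2/14 + (-0.2454)^2/9
  = 0.0763 + 0.0067 = 0.083
Step 3: Objective decrease = 0.5 * g^T H^(-1) g = 0.0415


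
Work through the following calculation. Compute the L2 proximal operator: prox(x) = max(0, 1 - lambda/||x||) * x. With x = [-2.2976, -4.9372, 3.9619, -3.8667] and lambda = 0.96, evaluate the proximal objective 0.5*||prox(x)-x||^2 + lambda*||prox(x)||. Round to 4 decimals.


Step 1: Compute ||x||.
||x|| = 7.7655
Step 2: Compute scaling factor.
scale = max(0, 1 - 0.96/7.7655) = 0.8764
Step 3: prox(x) = [-2.0136, -4.3268, 3.4721, -3.3887]
||prox(x)|| = 6.8055
Step 4: Proximal objective.
0.5*||prox-x||^2 = 0.4608
lambda*||prox|| = 6.5333
Total = 6.9941


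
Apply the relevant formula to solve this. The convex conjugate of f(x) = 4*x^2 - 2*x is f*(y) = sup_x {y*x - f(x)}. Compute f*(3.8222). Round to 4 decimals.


f*(y) = sup_x {y*x - a*x^2 - b*x} = sup_x {(y-b)*x - a*x^2}
FOC: (y - b) - 2a*x = 0 => x* = (y - b)/(2a)
x* = (3.8222 + 2)/(2*4) = 0.7278
f*(3.8222) = (y-b)^2/(4a) = (3.8222 + 2)^2/(4*4)
= 33.898/16 = 2.1186


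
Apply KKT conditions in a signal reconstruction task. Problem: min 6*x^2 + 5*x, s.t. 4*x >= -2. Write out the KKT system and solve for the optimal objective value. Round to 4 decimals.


Step 1: Try lambda = 0 (constraint inactive).
Stationarity: 2*6*x + 5 = 0
x* = -5/(2*6) = -5/12 = -0.4167 (rounded; the exact value -5/12 is used below)
Check constraint: 4*-0.4167 = -1.6668 >= -2 -- satisfied.
Step 2: Compute optimal value.
f(x*) = 6*(-5/12)^2 + 5*(-5/12) = -1.0417


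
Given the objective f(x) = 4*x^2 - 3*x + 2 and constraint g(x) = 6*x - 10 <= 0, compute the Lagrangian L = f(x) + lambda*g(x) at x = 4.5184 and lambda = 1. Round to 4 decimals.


Step 1: Evaluate f(x).
f(4.5184) = 4*4.5184^2 - 3*4.5184 + 2 = 70.1086
Step 2: Evaluate g(x).
g(4.5184) = 6*4.5184 - 10 = 17.1104
Step 3: Compute Lagrangian.
L = 70.1086 + 1*17.1104 = 87.219


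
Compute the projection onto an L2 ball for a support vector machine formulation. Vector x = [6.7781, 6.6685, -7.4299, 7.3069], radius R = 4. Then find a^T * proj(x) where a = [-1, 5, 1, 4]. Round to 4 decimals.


Step 1: Compute ||x|| (intermediates to 6 decimals).
||x|| = sqrt(6.7781^2 + 6.6685^2 + (-7.4299)^2 + 7.3069^2) = 14.106939
Step 2: Project.
Since ||x|| > R, scale = R/||x|| = 4/14.106939 = 0.283548, proj(x) = scale * x
proj(x) = [1.921917, 1.89084, -2.106733, 2.071857]
Step 3: Dot product.
a^T * proj(x) = -1*1.921917 + 5*1.89084 + 1*(-2.106733) + 4*2.071857 = 13.713


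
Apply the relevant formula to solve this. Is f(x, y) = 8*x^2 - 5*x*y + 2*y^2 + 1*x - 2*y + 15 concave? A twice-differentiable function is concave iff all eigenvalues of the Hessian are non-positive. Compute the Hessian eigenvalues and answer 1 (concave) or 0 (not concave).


The Hessian of f(x,y) = 8*x^2 - 5*x*y + 2*y^2 + 1*x - 2*y + 15 is:
H = [[16, -5], [-5, 4]]
Trace = 16 + 4 = 20
Determinant = 16*4 - (-5)^2 = 39
Discriminant = (20)^2 - 4*39 = 244.0
Eigenvalues: lambda_1 = 2.1898, lambda_2 = 17.8102
The function is not concave.

0


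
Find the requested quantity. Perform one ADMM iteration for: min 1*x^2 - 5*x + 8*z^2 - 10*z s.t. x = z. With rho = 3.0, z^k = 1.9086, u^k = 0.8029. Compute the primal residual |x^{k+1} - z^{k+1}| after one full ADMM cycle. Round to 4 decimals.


ADMM iteration with rho = 3.0, z^k = 1.9086, u^k = 0.8029
Step 1: x-update.
Minimize 1*x^2 - 5*x + (3.0/2)*(x - 1.9086 + 0.8029)^2
FOC: (2*1 + 3.0)*x = 5 + 3.0*(1.9086 - 0.8029)
x^{k+1} = 1.6634
Step 2: z-update.
Minimize 8*z^2 - 10*z + (3.0/2)*(1.6634 - z + 0.8029)^2
FOC: (2*8 + 3.0)*z = 10 + 3.0*(1.6634 + 0.8029)
z^{k+1} = 0.9157
Step 3: u-update.
u^{k+1} = 0.8029 + 1.6634 - 0.9157 = 1.5506
Step 4: Primal residual = |1.6634 - 0.9157| = 0.7477


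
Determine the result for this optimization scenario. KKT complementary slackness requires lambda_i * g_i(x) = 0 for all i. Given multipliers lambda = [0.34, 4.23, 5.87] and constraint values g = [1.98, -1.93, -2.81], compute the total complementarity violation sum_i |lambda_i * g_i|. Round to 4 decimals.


KKT complementary slackness check:
lambda_1 * g_1 = 0.34 * 1.98 = 0.6732
lambda_2 * g_2 = 4.23 * -1.93 = -8.1639
lambda_3 * g_3 = 5.87 * -2.81 = -16.4947
Total violation = 0.6732 + 8.1639 + 16.4947 = 25.3318


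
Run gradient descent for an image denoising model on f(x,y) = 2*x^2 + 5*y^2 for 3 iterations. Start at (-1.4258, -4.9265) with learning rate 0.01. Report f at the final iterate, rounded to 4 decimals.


Gradient descent on f(x,y) = 2*x^2 + 5*y^2.
Starting point: (-1.4258, -4.9265), alpha = 0.01
Step 1: grad_x = 2*2*-1.4258 = -5.7032, grad_y = 2*5*-4.9265 = -49.265
  x_1 = -1.4258 - 0.01*-5.7032 = -1.3688
  y_1 = -4.9265 - 0.01*-49.265 = -4.4339
Step 2: grad_x = 2*2*-1.3688 = -5.4751, grad_y = 2*5*-4.4339 = -44.3385
  x_2 = -1.3688 - 0.01*-5.4751 = -1.314
  y_2 = -4.4339 - 0.01*-44.3385 = -3.9905
Step 3: grad_x = 2*2*-1.314 = -5.2561, grad_y = 2*5*-3.9905 = -39.9047
  x_3 = -1.314 - 0.01*-5.2561 = -1.2615
  y_3 = -3.9905 - 0.01*-39.9047 = -3.5914
f(-1.2615, -3.5914) = 2*(-1.2615)^2 + 5*(-3.5914)^2 = 67.674


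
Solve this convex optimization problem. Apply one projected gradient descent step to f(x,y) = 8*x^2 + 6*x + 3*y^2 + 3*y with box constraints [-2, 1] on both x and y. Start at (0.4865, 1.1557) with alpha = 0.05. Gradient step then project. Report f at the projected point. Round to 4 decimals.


Step 1: Compute gradient at (0.4865, 1.1557).
grad_x = 2*8*0.4865 + 6 = 13.784
grad_y = 2*3*1.1557 + 3 = 9.9342
Step 2: Gradient step.
x_raw = 0.4865 - 0.05*13.784 = -0.2027
y_raw = 1.1557 - 0.05*9.9342 = 0.659
Step 3: Project onto [-2, 1].
x_proj = clip(-0.2027) = -0.2027
y_proj = clip(0.659) = 0.659
Step 4: Evaluate f.
f(-0.2027, 0.659) = 2.3923


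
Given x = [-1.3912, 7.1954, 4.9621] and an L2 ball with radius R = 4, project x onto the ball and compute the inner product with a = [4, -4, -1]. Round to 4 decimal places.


Step 1: Compute ||x|| (intermediates to 6 decimals).
||x|| = sqrt((-1.3912)^2 + 7.1954^2 + 4.9621^2) = 8.850517
Step 2: Project.
Since ||x|| > R, scale = R/||x|| = 4/8.850517 = 0.451951, proj(x) = scale * x
proj(x) = [-0.628754, 3.251968, 2.242626]
Step 3: Dot product.
a^T * proj(x) = 4*(-0.628754) - 4*3.251968 - 1*2.242626 = -17.7655


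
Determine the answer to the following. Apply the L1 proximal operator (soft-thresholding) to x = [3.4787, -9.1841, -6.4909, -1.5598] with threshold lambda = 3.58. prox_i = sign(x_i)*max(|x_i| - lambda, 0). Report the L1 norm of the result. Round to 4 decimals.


Soft-thresholding with lambda = 3.58:
prox(3.4787) = sign(3.4787)*max(|3.4787| - 3.58, 0) = 0.0
prox(-9.1841) = sign(-9.1841)*max(|-9.1841| - 3.58, 0) = -5.6041
prox(-6.4909) = sign(-6.4909)*max(|-6.4909| - 3.58, 0) = -2.9109
prox(-1.5598) = sign(-1.5598)*max(|-1.5598| - 3.58, 0) = 0.0
prox(x) = [0.0, -5.6041, -2.9109, 0.0]
||prox(x)||_1 = 0.0 + 5.6041 + 2.9109 + 0.0 = 8.515


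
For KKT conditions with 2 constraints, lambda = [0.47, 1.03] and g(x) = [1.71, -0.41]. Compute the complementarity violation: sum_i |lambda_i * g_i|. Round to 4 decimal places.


KKT complementary slackness check:
lambda_1 * g_1 = 0.47 * 1.71 = 0.8037
lambda_2 * g_2 = 1.03 * -0.41 = -0.4223
Total violation = 0.8037 + 0.4223 = 1.226


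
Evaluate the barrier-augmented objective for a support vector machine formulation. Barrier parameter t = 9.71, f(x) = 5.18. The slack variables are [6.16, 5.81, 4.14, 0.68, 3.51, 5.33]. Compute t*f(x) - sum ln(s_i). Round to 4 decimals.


Step 1: Compute log-barrier.
ln values: [1.8181, 1.7596, 1.4207, -0.3857, 1.2556, 1.6734]
phi = -(1.8181 + 1.7596 + 1.4207 - 0.3857 + 1.2556 + 1.6734) = -7.5417
Step 2: Compute augmented objective.
t*f(x) = 9.71*5.18 = 50.2978
Total = 50.2978 - 7.5417 = 42.7561


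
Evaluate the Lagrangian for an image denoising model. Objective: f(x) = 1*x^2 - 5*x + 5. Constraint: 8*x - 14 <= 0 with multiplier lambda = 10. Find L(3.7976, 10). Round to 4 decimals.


Step 1: Evaluate f(x).
f(3.7976) = 1*3.7976^2 - 5*3.7976 + 5 = 0.4338
Step 2: Evaluate g(x).
g(3.7976) = 8*3.7976 - 14 = 16.3808
Step 3: Compute Lagrangian.
L = 0.4338 + 10*16.3808 = 164.2418


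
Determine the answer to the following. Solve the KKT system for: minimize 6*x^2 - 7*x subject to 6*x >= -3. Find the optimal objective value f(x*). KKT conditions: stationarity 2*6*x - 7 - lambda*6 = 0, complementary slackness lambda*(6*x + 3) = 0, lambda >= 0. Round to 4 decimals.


Step 1: Try lambda = 0 (constraint inactive).
Stationarity: 2*6*x - 7 = 0
x* = 7/(2*6) = 7/12 = 0.5833 (rounded; the exact value 7/12 is used below)
Check constraint: 6*0.5833 = 3.4998 >= -3 -- satisfied.
Step 2: Compute optimal value.
f(x*) = 6*(7/12)^2 - 7*(7/12) = -2.0417


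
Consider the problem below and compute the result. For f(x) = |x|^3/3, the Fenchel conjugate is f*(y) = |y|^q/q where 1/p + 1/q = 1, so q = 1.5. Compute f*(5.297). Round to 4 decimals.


The conjugate exponent q satisfies 1/p + 1/q = 1.
p = 3, so q = 3/(3 - 1) = 1.5
|y|^q = 5.297^1.5 = 12.1912
f*(5.297) = 12.1912 / 1.5 = 8.1274


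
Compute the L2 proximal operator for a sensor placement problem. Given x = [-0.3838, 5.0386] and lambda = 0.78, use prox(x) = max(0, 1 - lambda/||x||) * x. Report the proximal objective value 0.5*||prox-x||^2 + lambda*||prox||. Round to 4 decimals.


Step 1: Compute ||x||.
||x|| = 5.0532
Step 2: Compute scaling factor.
scale = max(0, 1 - 0.78/5.0532) = 0.8456
Step 3: prox(x) = [-0.3246, 4.2609]
||prox(x)|| = 4.2732
Step 4: Proximal objective.
0.5*||prox-x||^2 = 0.3042
lambda*||prox|| = 3.3331
Total = 3.6373


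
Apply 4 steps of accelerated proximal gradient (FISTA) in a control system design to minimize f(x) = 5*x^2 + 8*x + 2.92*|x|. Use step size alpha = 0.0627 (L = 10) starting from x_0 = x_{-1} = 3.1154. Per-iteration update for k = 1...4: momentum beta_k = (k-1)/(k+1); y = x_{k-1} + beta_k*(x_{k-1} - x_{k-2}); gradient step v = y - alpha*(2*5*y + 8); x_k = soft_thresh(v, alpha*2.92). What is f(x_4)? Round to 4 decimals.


FISTA on f(x) = 5*x^2 + 8*x + 2.92*|x|
L = 10, alpha = 0.0627
Iteration 1: beta = 0.0, y = 3.1154 + 0.0*(3.1154 - 3.1154) = 3.1154
  grad(y) = 39.154, v = y - alpha*grad = 0.6604
  prox(v) = soft_thresh(0.6604, 0.1831) = 0.4774
Iteration 2: beta = 0.3333, y = 0.4774 + 0.3333*(0.4774 - 3.1154) = -0.402
  grad(y) = 3.9801, v = y - alpha*grad = -0.6515
  prox(v) = soft_thresh(-0.6515, 0.1831) = -0.4685
Iteration 3: beta = 0.5, y = -0.4685 + 0.5*(-0.4685 - 0.4774) = -0.9414
  grad(y) = -1.4137, v = y - alpha*grad = -0.8527
  prox(v) = soft_thresh(-0.8527, 0.1831) = -0.6696
Iteration 4: beta = 0.6, y = -0.6696 + 0.6*(-0.6696 + 0.4685) = -0.7904
  grad(y) = 0.0964, v = y - alpha*grad = -0.7964
  prox(v) = soft_thresh(-0.7964, 0.1831) = -0.6133
f(x_4) = 5*(-0.6133)^2 + 8*(-0.6133) + 2.92*|-0.6133| = -1.2349


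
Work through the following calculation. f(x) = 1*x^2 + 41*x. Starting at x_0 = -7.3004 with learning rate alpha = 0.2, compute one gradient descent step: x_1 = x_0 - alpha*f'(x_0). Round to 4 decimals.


We compute the gradient at x_0 and apply the update.
f'(x) = 2*x + 41
f'(-7.3004) = 2*-7.3004 + 41 = 26.3992
x_1 = -7.3004 - 0.2*26.3992 = -12.5802


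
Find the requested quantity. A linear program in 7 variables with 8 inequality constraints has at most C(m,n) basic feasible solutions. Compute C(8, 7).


Each vertex corresponds to some choice of n active constraints out of m, so the number of vertices is at most C(m, n) = m! / (n!(m-n)!).
m = 8, n = 7
Numerator: 8 * 7 * 6 * 5 * 4 * 3 * 2
Denominator: 7! = 5040
C(8, 7) = 8


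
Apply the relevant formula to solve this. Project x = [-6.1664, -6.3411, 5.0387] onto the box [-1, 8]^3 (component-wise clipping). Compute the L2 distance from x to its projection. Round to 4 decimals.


Project each component onto [-1, 8].
clip(-6.1664) = -1.0, clip(-6.3411) = -1.0, clip(5.0387) = 5.0387
Projection = [-1.0, -1.0, 5.0387]
Squared diffs: [26.6917, 28.5273, 0.0]
Distance = sqrt(55.219) = 7.431
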